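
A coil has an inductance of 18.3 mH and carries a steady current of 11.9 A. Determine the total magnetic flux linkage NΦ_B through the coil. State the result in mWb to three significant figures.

From L = NΦ_B/I, the flux linkage is NΦ_B = LI.
NΦ_B = (1.830×10^-2 H)(11.9 A) = 0.2178 Wb.

NΦ_B ≈ 218 mWb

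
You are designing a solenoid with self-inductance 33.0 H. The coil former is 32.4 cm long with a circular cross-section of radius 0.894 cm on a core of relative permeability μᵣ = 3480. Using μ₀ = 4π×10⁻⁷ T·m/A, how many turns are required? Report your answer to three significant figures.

A = πr² = π(8.940×10^-3 m)² = 2.511×10^-4 m².
From L = μ₀μᵣN²A/ℓ, N = √(Lℓ / (μ₀μᵣA)).
N = √[(33)(0.324) / ((4π×10⁻⁷)(3480)×2.511×10^-4)] = √(9.737×10^6) ≈ 3120.5.

N ≈ 3120 turns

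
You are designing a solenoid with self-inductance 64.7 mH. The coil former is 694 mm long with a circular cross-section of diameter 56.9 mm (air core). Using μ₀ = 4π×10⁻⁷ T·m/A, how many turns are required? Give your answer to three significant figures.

A = π(d/2)² = π(2.845×10^-2 m)² = 2.543×10^-3 m².
From L = μ₀N²A/ℓ, N = √(Lℓ / (μ₀A)).
N = √[(6.470×10^-2)(0.694) / ((4π×10⁻⁷)×2.543×10^-3)] = √(1.405×10^7) ≈ 3748.6.

N ≈ 3750 turns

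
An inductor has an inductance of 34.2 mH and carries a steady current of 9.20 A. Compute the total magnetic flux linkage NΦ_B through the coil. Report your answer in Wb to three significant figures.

From L = NΦ_B/I, the flux linkage is NΦ_B = LI.
NΦ_B = (3.420×10^-2 H)(9.20 A) = 0.3146 Wb.

NΦ_B ≈ 0.315 Wb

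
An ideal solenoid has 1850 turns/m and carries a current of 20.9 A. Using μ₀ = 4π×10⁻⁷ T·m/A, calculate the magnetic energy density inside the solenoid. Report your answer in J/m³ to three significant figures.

B = μ₀nI = (4π×10⁻⁷)(1.850×10^3)(20.9) = 4.859×10^-2 T.
u = B²/(2μ₀) = (4.859×10^-2)²/(2×4π×10⁻⁷) = 939.3 J/m³.

u ≈ 939 J/m³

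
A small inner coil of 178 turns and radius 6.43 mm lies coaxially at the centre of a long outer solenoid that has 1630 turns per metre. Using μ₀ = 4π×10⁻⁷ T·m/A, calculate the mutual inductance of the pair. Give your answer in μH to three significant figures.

The outer solenoid produces a uniform field B₁ = μ₀n₁I₁ across the inner coil,
so the flux linkage is N₂Φ = N₂B₁A₂ = μ₀n₁N₂A₂·I₁, giving M = μ₀n₁N₂A₂.
A₂ = πr² = π(6.430×10^-3 m)² = 1.299×10^-4 m².
M = (4π×10⁻⁷)(1630)(178)(1.299×10^-4) = 4.736×10^-5 H.

M ≈ 47.4 μH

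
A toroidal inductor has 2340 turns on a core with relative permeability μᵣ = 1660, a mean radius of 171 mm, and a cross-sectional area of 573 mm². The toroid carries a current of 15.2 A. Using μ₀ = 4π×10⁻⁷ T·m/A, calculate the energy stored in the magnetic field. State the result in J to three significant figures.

L = μ₀μᵣN²A/(2πR) = (4π×10⁻⁷)(1660)(2340)²(5.730×10^-4)/(2π×0.171) = 6.092 H.
U = ½LI² = ½(6.092)(15.2)² = 703.7 J.

U ≈ 704 J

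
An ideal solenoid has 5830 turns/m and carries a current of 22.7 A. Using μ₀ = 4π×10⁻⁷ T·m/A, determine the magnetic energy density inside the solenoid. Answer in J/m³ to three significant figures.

B = μ₀nI = (4π×10⁻⁷)(5.830×10^3)(22.7) = 0.1663 T.
u = B²/(2μ₀) = (0.1663)²/(2×4π×10⁻⁷) = 1.100×10^4 J/m³.

u ≈ 11000 J/m³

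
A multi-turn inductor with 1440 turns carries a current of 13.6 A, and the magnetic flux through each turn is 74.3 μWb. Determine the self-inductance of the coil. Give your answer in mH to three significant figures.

L ≈ 7.87 mH

Self-inductance is defined by L = NΦ_B/I (flux linkage over current).
L = (1440)(7.430×10^-5 Wb)/(13.6 A) = 7.867×10^-3 H.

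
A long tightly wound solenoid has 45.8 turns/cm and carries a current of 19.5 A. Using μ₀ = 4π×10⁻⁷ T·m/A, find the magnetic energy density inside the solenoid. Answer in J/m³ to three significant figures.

B = μ₀nI = (4π×10⁻⁷)(4.580×10^3)(19.5) = 0.1122 T.
u = B²/(2μ₀) = (0.1122)²/(2×4π×10⁻⁷) = 5.012×10^3 J/m³.

u ≈ 5010 J/m³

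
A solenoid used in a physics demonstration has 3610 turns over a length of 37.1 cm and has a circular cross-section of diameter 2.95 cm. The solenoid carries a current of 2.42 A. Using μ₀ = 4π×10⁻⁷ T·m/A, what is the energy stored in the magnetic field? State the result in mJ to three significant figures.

U ≈ 88.3 mJ

A = π(d/2)² = π(1.475×10^-2 m)² = 6.8349×10^-4 m².
L = μ₀N²A/ℓ = (4π×10⁻⁷)(3610)²(6.8349×10^-4)/(0.371) = 3.017×10^-2 H.
U = ½LI² = ½(3.017×10^-2)(2.42)² = 8.8346×10^-2 J.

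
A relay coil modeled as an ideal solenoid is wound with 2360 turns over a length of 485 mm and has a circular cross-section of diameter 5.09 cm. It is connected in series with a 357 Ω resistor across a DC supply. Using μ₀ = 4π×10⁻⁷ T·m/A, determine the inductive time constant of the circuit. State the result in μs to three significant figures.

A = π(d/2)² = π(2.545×10^-2 m)² = 2.0348×10^-3 m².
L = μ₀N²A/ℓ = (4π×10⁻⁷)(2360)²(2.0348×10^-3)/(0.485) = 2.936×10^-2 H.
τ = L/R = (2.936×10^-2)/(357) = 8.225×10^-5 s.

τ ≈ 82.3 μs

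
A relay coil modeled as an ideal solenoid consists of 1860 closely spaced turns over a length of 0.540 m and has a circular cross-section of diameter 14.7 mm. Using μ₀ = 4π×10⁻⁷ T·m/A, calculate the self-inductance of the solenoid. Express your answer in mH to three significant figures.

A = π(d/2)² = π(7.350×10^-3 m)² = 1.697×10^-4 m².
For a long solenoid, L = μ₀N²A/ℓ.
L = (4π×10⁻⁷)(1860)²(1.697×10^-4)/(0.54 m) = 1.366×10^-3 H.

L ≈ 1.37 mH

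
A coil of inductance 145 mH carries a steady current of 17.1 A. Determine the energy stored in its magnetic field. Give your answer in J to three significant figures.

U ≈ 21.2 J

Stored magnetic energy: U = ½LI².
U = ½(0.145 H)(17.1 A)² = 21.2 J.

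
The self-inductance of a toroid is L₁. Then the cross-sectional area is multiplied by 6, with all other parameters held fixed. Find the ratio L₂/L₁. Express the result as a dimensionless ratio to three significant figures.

For a toroid, L ∝ μᵣN²A/R.
L₂/L₁ = (6) = 6.00.

L₂/L₁ = 6.00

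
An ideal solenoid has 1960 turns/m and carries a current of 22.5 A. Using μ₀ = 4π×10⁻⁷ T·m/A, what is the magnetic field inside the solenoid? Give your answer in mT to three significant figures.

B ≈ 55.4 mT

Inside a long solenoid, B = μ₀nI.
B = (4π×10⁻⁷)(1.960×10^3 m⁻¹)(22.5 A) = 5.542×10^-2 T.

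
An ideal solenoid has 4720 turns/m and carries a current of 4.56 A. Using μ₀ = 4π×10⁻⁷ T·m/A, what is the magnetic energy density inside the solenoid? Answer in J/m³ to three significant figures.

B = μ₀nI = (4π×10⁻⁷)(4.720×10^3)(4.56) = 2.7047×10^-2 T.
u = B²/(2μ₀) = (2.7047×10^-2)²/(2×4π×10⁻⁷) = 291.1 J/m³.

u ≈ 291 J/m³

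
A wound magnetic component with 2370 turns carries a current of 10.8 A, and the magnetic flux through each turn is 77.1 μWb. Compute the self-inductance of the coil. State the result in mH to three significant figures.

Self-inductance is defined by L = NΦ_B/I (flux linkage over current).
L = (2370)(7.710×10^-5 Wb)/(10.8 A) = 1.692×10^-2 H.

L ≈ 16.9 mH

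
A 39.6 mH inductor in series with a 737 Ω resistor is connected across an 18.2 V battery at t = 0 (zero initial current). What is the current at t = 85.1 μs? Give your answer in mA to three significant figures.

τ = L/R = 3.960×10^-2/737 = 5.373×10^-5 s; final current I_∞ = ε/R = 18.2/737 = 2.469×10^-2 A.
I(t) = I_∞(1 − e^(−t/τ)) with t/τ = 1.584.
I = (2.469×10^-2)(1 − e^(−1.584)) = 1.963×10^-2 A.

I ≈ 19.6 mA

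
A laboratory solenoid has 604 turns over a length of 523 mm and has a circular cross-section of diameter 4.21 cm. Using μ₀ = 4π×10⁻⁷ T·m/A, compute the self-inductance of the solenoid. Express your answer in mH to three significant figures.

A = π(d/2)² = π(2.105×10^-2 m)² = 1.392×10^-3 m².
For a long solenoid, L = μ₀N²A/ℓ.
L = (4π×10⁻⁷)(604)²(1.392×10^-3)/(0.523 m) = 1.220×10^-3 H.

L ≈ 1.22 mH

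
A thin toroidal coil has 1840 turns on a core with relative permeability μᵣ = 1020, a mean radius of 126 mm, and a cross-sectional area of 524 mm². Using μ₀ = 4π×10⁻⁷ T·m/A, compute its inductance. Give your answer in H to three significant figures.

For a thin toroid, L = μ₀μᵣN²A/(2πR).
L = (4π×10⁻⁷)(1020)(1840)²(5.240×10^-4) / (2π×0.126 m) = 2.872 H.

L ≈ 2.87 H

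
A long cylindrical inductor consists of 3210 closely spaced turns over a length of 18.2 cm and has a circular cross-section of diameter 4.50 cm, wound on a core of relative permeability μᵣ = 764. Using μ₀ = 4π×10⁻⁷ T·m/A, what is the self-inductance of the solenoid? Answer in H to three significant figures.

L ≈ 86.4 H

A = π(d/2)² = π(2.250×10^-2 m)² = 1.590×10^-3 m².
For a long solenoid, L = μ₀μᵣN²A/ℓ.
L = (4π×10⁻⁷)(764)(3210)²(1.590×10^-3)/(0.182 m) = 86.448 H.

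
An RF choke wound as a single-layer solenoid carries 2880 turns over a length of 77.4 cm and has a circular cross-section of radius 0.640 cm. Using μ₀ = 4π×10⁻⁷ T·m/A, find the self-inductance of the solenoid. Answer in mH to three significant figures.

L ≈ 1.73 mH

A = πr² = π(6.400×10^-3 m)² = 1.287×10^-4 m².
For a long solenoid, L = μ₀N²A/ℓ.
L = (4π×10⁻⁷)(2880)²(1.287×10^-4)/(0.774 m) = 1.733×10^-3 H.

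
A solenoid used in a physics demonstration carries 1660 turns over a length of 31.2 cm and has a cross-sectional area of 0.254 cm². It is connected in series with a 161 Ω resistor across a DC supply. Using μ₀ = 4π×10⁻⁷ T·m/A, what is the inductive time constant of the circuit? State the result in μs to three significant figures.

A = 0.254 cm² = 2.540×10^-5 m².
L = μ₀N²A/ℓ = (4π×10⁻⁷)(1660)²(2.540×10^-5)/(0.312) = 2.819×10^-4 H.
τ = L/R = (2.819×10^-4)/(161) = 1.751×10^-6 s.

τ ≈ 1.75 μs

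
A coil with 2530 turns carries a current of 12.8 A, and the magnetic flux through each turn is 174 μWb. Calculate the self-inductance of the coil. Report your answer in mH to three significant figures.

L ≈ 34.4 mH

Self-inductance is defined by L = NΦ_B/I (flux linkage over current).
L = (2530)(1.740×10^-4 Wb)/(12.8 A) = 3.439×10^-2 H.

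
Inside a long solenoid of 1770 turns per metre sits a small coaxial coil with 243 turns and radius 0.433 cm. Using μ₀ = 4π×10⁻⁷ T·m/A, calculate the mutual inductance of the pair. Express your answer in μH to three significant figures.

M ≈ 31.8 μH

The outer solenoid produces a uniform field B₁ = μ₀n₁I₁ across the inner coil,
so the flux linkage is N₂Φ = N₂B₁A₂ = μ₀n₁N₂A₂·I₁, giving M = μ₀n₁N₂A₂.
A₂ = πr² = π(4.330×10^-3 m)² = 5.890×10^-5 m².
M = (4π×10⁻⁷)(1770)(243)(5.890×10^-5) = 3.184×10^-5 H.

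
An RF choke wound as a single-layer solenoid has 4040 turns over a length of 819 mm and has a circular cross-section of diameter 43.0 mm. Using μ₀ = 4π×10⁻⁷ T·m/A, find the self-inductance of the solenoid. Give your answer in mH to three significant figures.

A = π(d/2)² = π(2.150×10^-2 m)² = 1.452×10^-3 m².
For a long solenoid, L = μ₀N²A/ℓ.
L = (4π×10⁻⁷)(4040)²(1.452×10^-3)/(0.819 m) = 3.637×10^-2 H.

L ≈ 36.4 mH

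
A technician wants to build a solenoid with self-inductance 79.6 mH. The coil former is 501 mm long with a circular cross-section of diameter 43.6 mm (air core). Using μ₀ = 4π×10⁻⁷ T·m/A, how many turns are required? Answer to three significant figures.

A = π(d/2)² = π(2.180×10^-2 m)² = 1.493×10^-3 m².
From L = μ₀N²A/ℓ, N = √(Lℓ / (μ₀A)).
N = √[(7.960×10^-2)(0.501) / ((4π×10⁻⁷)×1.493×10^-3)] = √(2.126×10^7) ≈ 4610.4.

N ≈ 4610 turns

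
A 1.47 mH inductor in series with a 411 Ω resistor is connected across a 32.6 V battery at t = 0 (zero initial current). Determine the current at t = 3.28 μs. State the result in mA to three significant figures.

τ = L/R = 1.470×10^-3/411 = 3.577×10^-6 s; final current I_∞ = ε/R = 32.6/411 = 7.932×10^-2 A.
I(t) = I_∞(1 − e^(−t/τ)) with t/τ = 0.917.
I = (7.932×10^-2)(1 − e^(−0.917)) = 4.762×10^-2 A.

I ≈ 47.6 mA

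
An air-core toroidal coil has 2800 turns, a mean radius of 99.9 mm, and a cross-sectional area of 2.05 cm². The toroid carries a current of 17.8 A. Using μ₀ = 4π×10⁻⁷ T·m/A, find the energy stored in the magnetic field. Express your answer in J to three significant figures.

L = μ₀N²A/(2πR) = (4π×10⁻⁷)(2800)²(2.050×10^-4)/(2π×9.990×10^-2) = 3.218×10^-3 H.
U = ½LI² = ½(3.218×10^-3)(17.8)² = 0.5097 J.

U ≈ 0.510 J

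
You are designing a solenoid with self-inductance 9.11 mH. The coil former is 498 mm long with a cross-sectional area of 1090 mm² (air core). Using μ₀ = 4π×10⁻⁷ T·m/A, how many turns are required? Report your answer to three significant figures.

N ≈ 1820 turns

A = 1090 mm² = 1.090×10^-3 m².
From L = μ₀N²A/ℓ, N = √(Lℓ / (μ₀A)).
N = √[(9.110×10^-3)(0.498) / ((4π×10⁻⁷)×1.090×10^-3)] = √(3.312×10^6) ≈ 1819.9.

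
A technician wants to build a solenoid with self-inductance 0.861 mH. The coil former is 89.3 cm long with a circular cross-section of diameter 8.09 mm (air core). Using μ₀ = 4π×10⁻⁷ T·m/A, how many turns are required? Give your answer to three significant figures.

N ≈ 3450 turns

A = π(d/2)² = π(4.045×10^-3 m)² = 5.140×10^-5 m².
From L = μ₀N²A/ℓ, N = √(Lℓ / (μ₀A)).
N = √[(8.610×10^-4)(0.893) / ((4π×10⁻⁷)×5.140×10^-5)] = √(1.190×10^7) ≈ 3450.1.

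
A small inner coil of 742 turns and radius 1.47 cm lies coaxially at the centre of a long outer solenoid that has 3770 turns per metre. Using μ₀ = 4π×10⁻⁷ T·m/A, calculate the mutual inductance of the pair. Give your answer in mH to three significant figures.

M ≈ 2.39 mH

The outer solenoid produces a uniform field B₁ = μ₀n₁I₁ across the inner coil,
so the flux linkage is N₂Φ = N₂B₁A₂ = μ₀n₁N₂A₂·I₁, giving M = μ₀n₁N₂A₂.
A₂ = πr² = π(1.470×10^-2 m)² = 6.789×10^-4 m².
M = (4π×10⁻⁷)(3770)(742)(6.789×10^-4) = 2.386×10^-3 H.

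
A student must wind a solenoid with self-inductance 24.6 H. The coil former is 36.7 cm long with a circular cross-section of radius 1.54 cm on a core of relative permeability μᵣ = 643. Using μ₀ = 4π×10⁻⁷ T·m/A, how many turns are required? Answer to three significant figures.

A = πr² = π(1.540×10^-2 m)² = 7.451×10^-4 m².
From L = μ₀μᵣN²A/ℓ, N = √(Lℓ / (μ₀μᵣA)).
N = √[(24.6)(0.367) / ((4π×10⁻⁷)(643)×7.451×10^-4)] = √(1.500×10^7) ≈ 3872.5.

N ≈ 3870 turns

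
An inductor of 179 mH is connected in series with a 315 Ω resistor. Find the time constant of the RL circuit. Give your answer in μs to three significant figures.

τ ≈ 568 μs

τ = L/R = (0.179 H)/(315 Ω) = 5.683×10^-4 s.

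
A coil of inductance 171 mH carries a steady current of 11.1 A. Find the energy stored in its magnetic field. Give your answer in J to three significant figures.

Stored magnetic energy: U = ½LI².
U = ½(0.171 H)(11.1 A)² = 10.53 J.

U ≈ 10.5 J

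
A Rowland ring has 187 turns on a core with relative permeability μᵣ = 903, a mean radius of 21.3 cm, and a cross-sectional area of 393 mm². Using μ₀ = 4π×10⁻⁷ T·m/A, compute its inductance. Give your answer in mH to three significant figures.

For a thin toroid, L = μ₀μᵣN²A/(2πR).
L = (4π×10⁻⁷)(903)(187)²(3.930×10^-4) / (2π×0.213 m) = 1.165×10^-2 H.

L ≈ 11.7 mH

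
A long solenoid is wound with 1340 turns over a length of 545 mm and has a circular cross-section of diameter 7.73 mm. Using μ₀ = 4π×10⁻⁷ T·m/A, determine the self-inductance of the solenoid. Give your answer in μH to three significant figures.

L ≈ 194 μH

A = π(d/2)² = π(3.865×10^-3 m)² = 4.693×10^-5 m².
For a long solenoid, L = μ₀N²A/ℓ.
L = (4π×10⁻⁷)(1340)²(4.693×10^-5)/(0.545 m) = 1.943×10^-4 H.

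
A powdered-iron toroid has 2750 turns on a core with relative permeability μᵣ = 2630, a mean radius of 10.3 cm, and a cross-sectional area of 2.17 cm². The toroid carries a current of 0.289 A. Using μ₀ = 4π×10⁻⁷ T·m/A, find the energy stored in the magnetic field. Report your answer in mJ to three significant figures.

L = μ₀μᵣN²A/(2πR) = (4π×10⁻⁷)(2630)(2750)²(2.170×10^-4)/(2π×0.103) = 8.381 H.
U = ½LI² = ½(8.381)(0.289)² = 0.35 J.

U ≈ 350 mJ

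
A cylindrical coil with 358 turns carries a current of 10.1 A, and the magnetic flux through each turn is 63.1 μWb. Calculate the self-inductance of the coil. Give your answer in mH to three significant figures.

L ≈ 2.24 mH

Self-inductance is defined by L = NΦ_B/I (flux linkage over current).
L = (358)(6.310×10^-5 Wb)/(10.1 A) = 2.237×10^-3 H.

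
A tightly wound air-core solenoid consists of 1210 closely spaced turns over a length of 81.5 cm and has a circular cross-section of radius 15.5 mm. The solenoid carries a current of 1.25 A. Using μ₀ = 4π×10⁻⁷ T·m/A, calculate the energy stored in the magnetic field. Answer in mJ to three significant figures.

A = πr² = π(1.550×10^-2 m)² = 7.548×10^-4 m².
L = μ₀N²A/ℓ = (4π×10⁻⁷)(1210)²(7.548×10^-4)/(0.815) = 1.704×10^-3 H.
U = ½LI² = ½(1.704×10^-3)(1.25)² = 1.331×10^-3 J.

U ≈ 1.33 mJ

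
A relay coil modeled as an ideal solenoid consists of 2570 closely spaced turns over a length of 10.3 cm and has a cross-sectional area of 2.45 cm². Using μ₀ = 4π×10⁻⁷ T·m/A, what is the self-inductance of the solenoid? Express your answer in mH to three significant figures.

L ≈ 19.7 mH

A = 2.45 cm² = 2.450×10^-4 m².
For a long solenoid, L = μ₀N²A/ℓ.
L = (4π×10⁻⁷)(2570)²(2.450×10^-4)/(0.103 m) = 1.974×10^-2 H.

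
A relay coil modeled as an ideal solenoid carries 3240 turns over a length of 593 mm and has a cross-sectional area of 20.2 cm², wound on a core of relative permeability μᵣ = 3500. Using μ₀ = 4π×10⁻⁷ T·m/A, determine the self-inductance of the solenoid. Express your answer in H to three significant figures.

A = 20.2 cm² = 2.020×10^-3 m².
For a long solenoid, L = μ₀μᵣN²A/ℓ.
L = (4π×10⁻⁷)(3500)(3240)²(2.020×10^-3)/(0.593 m) = 157.3 H.

L ≈ 157 H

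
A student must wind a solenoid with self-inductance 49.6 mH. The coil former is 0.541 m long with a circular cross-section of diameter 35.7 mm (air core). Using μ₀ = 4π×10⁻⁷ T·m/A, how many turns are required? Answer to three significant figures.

N ≈ 4620 turns

A = π(d/2)² = π(1.785×10^-2 m)² = 1.001×10^-3 m².
From L = μ₀N²A/ℓ, N = √(Lℓ / (μ₀A)).
N = √[(4.960×10^-2)(0.541) / ((4π×10⁻⁷)×1.001×10^-3)] = √(2.133×10^7) ≈ 4618.7.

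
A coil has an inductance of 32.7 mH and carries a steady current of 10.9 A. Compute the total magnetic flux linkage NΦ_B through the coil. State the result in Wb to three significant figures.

NΦ_B ≈ 0.356 Wb

From L = NΦ_B/I, the flux linkage is NΦ_B = LI.
NΦ_B = (3.270×10^-2 H)(10.9 A) = 0.3564 Wb.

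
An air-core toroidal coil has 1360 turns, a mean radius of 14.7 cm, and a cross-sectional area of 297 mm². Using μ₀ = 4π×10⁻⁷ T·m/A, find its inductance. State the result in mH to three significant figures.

For a thin toroid, L = μ₀N²A/(2πR).
L = (4π×10⁻⁷)(1360)²(2.970×10^-4) / (2π×0.147 m) = 7.474×10^-4 H.

L ≈ 0.747 mH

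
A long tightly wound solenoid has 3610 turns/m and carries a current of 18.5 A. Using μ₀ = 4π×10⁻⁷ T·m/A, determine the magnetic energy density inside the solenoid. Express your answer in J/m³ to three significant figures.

B = μ₀nI = (4π×10⁻⁷)(3.610×10^3)(18.5) = 8.392×10^-2 T.
u = B²/(2μ₀) = (8.392×10^-2)²/(2×4π×10⁻⁷) = 2.802×10^3 J/m³.

u ≈ 2800 J/m³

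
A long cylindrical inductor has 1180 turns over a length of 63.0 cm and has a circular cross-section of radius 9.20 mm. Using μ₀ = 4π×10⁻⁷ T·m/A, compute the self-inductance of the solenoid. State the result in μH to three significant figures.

A = πr² = π(9.200×10^-3 m)² = 2.659×10^-4 m².
For a long solenoid, L = μ₀N²A/ℓ.
L = (4π×10⁻⁷)(1180)²(2.659×10^-4)/(0.63 m) = 7.385×10^-4 H.

L ≈ 739 μH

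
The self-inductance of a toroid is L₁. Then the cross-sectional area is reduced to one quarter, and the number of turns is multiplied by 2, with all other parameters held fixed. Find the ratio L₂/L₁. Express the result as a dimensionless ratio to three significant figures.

For a toroid, L ∝ μᵣN²A/R.
L₂/L₁ = (0.25) × (2)^2 = 1.00.

L₂/L₁ = 1.00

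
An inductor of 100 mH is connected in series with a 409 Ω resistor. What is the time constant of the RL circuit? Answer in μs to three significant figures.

τ ≈ 244 μs

τ = L/R = (0.1 H)/(409 Ω) = 2.44499×10^-4 s.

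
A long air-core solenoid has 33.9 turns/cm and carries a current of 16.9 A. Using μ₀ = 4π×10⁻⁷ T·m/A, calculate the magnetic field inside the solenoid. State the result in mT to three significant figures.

Inside a long solenoid, B = μ₀nI.
B = (4π×10⁻⁷)(3.390×10^3 m⁻¹)(16.9 A) = 7.199×10^-2 T.

B ≈ 72.0 mT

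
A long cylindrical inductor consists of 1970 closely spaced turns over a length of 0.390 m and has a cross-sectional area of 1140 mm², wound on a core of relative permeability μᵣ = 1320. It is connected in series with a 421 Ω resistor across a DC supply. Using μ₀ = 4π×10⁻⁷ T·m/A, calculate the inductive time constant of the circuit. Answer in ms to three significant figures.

A = 1140 mm² = 1.140×10^-3 m².
L = μ₀μᵣN²A/ℓ = (4π×10⁻⁷)(1320)(1970)²(1.140×10^-3)/(0.39) = 18.82 H.
τ = L/R = (18.82)/(421) = 4.470×10^-2 s.

τ ≈ 44.7 ms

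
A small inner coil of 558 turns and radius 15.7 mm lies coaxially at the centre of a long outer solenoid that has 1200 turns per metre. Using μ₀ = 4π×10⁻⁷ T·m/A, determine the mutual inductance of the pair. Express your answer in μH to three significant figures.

The outer solenoid produces a uniform field B₁ = μ₀n₁I₁ across the inner coil,
so the flux linkage is N₂Φ = N₂B₁A₂ = μ₀n₁N₂A₂·I₁, giving M = μ₀n₁N₂A₂.
A₂ = πr² = π(1.570×10^-2 m)² = 7.744×10^-4 m².
M = (4π×10⁻⁷)(1200)(558)(7.744×10^-4) = 6.516×10^-4 H.

M ≈ 652 μH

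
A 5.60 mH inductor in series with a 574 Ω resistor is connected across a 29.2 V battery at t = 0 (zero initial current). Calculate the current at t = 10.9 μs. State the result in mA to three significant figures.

I ≈ 34.2 mA

τ = L/R = 5.600×10^-3/574 = 9.756×10^-6 s; final current I_∞ = ε/R = 29.2/574 = 5.087×10^-2 A.
I(t) = I_∞(1 − e^(−t/τ)) with t/τ = 1.117.
I = (5.087×10^-2)(1 − e^(−1.117)) = 3.423×10^-2 A.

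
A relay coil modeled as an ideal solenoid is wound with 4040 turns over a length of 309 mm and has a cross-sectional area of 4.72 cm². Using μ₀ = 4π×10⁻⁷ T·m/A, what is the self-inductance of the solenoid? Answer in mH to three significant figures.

L ≈ 31.3 mH

A = 4.72 cm² = 4.720×10^-4 m².
For a long solenoid, L = μ₀N²A/ℓ.
L = (4π×10⁻⁷)(4040)²(4.720×10^-4)/(0.309 m) = 3.133×10^-2 H.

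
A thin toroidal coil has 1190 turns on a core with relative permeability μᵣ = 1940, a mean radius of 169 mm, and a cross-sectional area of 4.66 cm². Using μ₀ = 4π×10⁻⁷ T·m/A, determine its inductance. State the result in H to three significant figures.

L ≈ 1.52 H

For a thin toroid, L = μ₀μᵣN²A/(2πR).
L = (4π×10⁻⁷)(1940)(1190)²(4.660×10^-4) / (2π×0.169 m) = 1.515 H.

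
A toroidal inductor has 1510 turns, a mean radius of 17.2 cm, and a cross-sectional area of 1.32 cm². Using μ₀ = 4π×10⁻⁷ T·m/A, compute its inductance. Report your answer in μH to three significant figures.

L ≈ 350 μH

For a thin toroid, L = μ₀N²A/(2πR).
L = (4π×10⁻⁷)(1510)²(1.320×10^-4) / (2π×0.172 m) = 3.500×10^-4 H.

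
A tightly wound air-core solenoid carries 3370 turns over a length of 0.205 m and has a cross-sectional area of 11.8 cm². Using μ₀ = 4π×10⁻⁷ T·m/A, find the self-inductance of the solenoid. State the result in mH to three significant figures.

A = 11.8 cm² = 1.180×10^-3 m².
For a long solenoid, L = μ₀N²A/ℓ.
L = (4π×10⁻⁷)(3370)²(1.180×10^-3)/(0.205 m) = 8.2148×10^-2 H.

L ≈ 82.1 mH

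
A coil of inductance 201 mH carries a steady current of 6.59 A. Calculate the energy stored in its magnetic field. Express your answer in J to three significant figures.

Stored magnetic energy: U = ½LI².
U = ½(0.201 H)(6.59 A)² = 4.3645 J.

U ≈ 4.36 J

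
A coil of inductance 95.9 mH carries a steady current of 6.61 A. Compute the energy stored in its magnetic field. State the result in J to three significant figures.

Stored magnetic energy: U = ½LI².
U = ½(9.590×10^-2 H)(6.61 A)² = 2.095 J.

U ≈ 2.10 J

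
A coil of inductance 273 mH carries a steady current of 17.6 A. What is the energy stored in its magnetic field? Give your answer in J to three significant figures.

U ≈ 42.3 J

Stored magnetic energy: U = ½LI².
U = ½(0.273 H)(17.6 A)² = 42.28 J.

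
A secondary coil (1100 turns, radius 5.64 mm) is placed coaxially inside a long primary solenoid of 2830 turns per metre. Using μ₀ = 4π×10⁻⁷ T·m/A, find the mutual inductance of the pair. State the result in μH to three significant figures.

M ≈ 391 μH

The outer solenoid produces a uniform field B₁ = μ₀n₁I₁ across the inner coil,
so the flux linkage is N₂Φ = N₂B₁A₂ = μ₀n₁N₂A₂·I₁, giving M = μ₀n₁N₂A₂.
A₂ = πr² = π(5.640×10^-3 m)² = 9.993×10^-5 m².
M = (4π×10⁻⁷)(2830)(1100)(9.993×10^-5) = 3.909×10^-4 H.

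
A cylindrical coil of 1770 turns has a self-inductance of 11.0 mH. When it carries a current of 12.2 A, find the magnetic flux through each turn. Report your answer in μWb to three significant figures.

Φ_B ≈ 75.8 μWb

From L = NΦ_B/I, the flux per turn is Φ_B = LI/N.
Φ_B = (1.100×10^-2 H)(12.2 A)/1770 = 7.582×10^-5 Wb.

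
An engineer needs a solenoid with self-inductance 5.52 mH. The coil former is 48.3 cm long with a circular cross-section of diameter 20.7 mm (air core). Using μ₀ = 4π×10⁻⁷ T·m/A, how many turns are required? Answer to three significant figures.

N ≈ 2510 turns

A = π(d/2)² = π(1.035×10^-2 m)² = 3.365×10^-4 m².
From L = μ₀N²A/ℓ, N = √(Lℓ / (μ₀A)).
N = √[(5.520×10^-3)(0.483) / ((4π×10⁻⁷)×3.365×10^-4)] = √(6.304×10^6) ≈ 2510.9.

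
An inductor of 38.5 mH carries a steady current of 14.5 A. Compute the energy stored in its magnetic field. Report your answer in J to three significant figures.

U ≈ 4.05 J

Stored magnetic energy: U = ½LI².
U = ½(3.850×10^-2 H)(14.5 A)² = 4.047 J.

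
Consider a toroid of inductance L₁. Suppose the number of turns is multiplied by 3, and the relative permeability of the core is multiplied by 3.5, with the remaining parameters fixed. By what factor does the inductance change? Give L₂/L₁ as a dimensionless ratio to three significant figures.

L₂/L₁ = 31.5

For a toroid, L ∝ μᵣN²A/R.
L₂/L₁ = (3)^2 × (3.5) = 31.5.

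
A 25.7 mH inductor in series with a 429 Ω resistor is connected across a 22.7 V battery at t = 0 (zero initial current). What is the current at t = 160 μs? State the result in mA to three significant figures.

I ≈ 49.3 mA

τ = L/R = 2.570×10^-2/429 = 5.991×10^-5 s; final current I_∞ = ε/R = 22.7/429 = 5.291×10^-2 A.
I(t) = I_∞(1 − e^(−t/τ)) with t/τ = 2.671.
I = (5.291×10^-2)(1 − e^(−2.671)) = 4.925×10^-2 A.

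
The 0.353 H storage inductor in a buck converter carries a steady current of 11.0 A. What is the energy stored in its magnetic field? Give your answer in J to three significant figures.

Stored magnetic energy: U = ½LI².
U = ½(0.353 H)(11.0 A)² = 21.36 J.

U ≈ 21.4 J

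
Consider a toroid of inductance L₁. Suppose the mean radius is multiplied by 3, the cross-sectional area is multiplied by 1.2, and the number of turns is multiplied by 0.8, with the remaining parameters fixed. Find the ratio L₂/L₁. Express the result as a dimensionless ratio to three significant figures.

L₂/L₁ = 0.256

For a toroid, L ∝ μᵣN²A/R.
L₂/L₁ = (3)^-1 × (1.2) × (0.8)^2 = 0.256.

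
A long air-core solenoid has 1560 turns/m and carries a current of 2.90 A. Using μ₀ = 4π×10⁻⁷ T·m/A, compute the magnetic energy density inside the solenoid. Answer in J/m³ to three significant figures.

u ≈ 12.9 J/m³

B = μ₀nI = (4π×10⁻⁷)(1.560×10^3)(2.90) = 5.685×10^-3 T.
u = B²/(2μ₀) = (5.685×10^-3)²/(2×4π×10⁻⁷) = 12.86 J/m³.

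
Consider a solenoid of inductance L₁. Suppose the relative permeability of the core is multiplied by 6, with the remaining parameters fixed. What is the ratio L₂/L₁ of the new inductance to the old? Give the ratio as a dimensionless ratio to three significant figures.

For a solenoid, L ∝ μᵣN²A/ℓ.
L₂/L₁ = (6) = 6.00.

L₂/L₁ = 6.00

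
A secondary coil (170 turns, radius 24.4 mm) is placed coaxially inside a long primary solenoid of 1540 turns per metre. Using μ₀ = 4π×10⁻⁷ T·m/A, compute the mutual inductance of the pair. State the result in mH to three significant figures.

M ≈ 0.615 mH

The outer solenoid produces a uniform field B₁ = μ₀n₁I₁ across the inner coil,
so the flux linkage is N₂Φ = N₂B₁A₂ = μ₀n₁N₂A₂·I₁, giving M = μ₀n₁N₂A₂.
A₂ = πr² = π(2.440×10^-2 m)² = 1.870×10^-3 m².
M = (4π×10⁻⁷)(1540)(170)(1.870×10^-3) = 6.153×10^-4 H.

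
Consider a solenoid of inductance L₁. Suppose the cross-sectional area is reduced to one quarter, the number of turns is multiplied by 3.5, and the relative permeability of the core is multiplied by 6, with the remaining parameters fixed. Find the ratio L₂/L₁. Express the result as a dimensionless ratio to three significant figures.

For a solenoid, L ∝ μᵣN²A/ℓ.
L₂/L₁ = (0.25) × (3.5)^2 × (6) = 18.4.

L₂/L₁ = 18.4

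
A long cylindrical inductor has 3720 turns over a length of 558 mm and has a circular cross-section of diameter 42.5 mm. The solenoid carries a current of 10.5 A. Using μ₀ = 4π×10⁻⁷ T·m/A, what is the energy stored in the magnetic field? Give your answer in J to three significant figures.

U ≈ 2.44 J

A = π(d/2)² = π(2.125×10^-2 m)² = 1.419×10^-3 m².
L = μ₀N²A/ℓ = (4π×10⁻⁷)(3720)²(1.419×10^-3)/(0.558) = 4.421×10^-2 H.
U = ½LI² = ½(4.421×10^-2)(10.5)² = 2.437 J.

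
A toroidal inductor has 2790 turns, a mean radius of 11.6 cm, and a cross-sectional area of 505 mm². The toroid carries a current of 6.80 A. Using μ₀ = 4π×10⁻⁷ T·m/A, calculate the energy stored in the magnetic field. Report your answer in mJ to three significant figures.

L = μ₀N²A/(2πR) = (4π×10⁻⁷)(2790)²(5.050×10^-4)/(2π×0.116) = 6.778×10^-3 H.
U = ½LI² = ½(6.778×10^-3)(6.80)² = 0.1567 J.

U ≈ 157 mJ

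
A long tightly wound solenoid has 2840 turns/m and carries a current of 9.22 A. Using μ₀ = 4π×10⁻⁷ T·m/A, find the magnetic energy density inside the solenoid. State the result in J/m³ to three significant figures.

B = μ₀nI = (4π×10⁻⁷)(2.840×10^3)(9.22) = 3.290×10^-2 T.
u = B²/(2μ₀) = (3.290×10^-2)²/(2×4π×10⁻⁷) = 430.8 J/m³.

u ≈ 431 J/m³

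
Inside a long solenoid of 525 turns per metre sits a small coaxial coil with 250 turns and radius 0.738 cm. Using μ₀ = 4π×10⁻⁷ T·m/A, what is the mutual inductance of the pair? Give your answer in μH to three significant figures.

The outer solenoid produces a uniform field B₁ = μ₀n₁I₁ across the inner coil,
so the flux linkage is N₂Φ = N₂B₁A₂ = μ₀n₁N₂A₂·I₁, giving M = μ₀n₁N₂A₂.
A₂ = πr² = π(7.380×10^-3 m)² = 1.711×10^-4 m².
M = (4π×10⁻⁷)(525)(250)(1.711×10^-4) = 2.822×10^-5 H.

M ≈ 28.2 μH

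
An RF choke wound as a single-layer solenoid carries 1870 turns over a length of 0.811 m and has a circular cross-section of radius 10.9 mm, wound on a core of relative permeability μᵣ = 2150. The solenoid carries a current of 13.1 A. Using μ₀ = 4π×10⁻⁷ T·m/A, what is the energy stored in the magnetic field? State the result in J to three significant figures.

U ≈ 373 J

A = πr² = π(1.090×10^-2 m)² = 3.733×10^-4 m².
L = μ₀μᵣN²A/ℓ = (4π×10⁻⁷)(2150)(1870)²(3.733×10^-4)/(0.811) = 4.348 H.
U = ½LI² = ½(4.348)(13.1)² = 373.1 J.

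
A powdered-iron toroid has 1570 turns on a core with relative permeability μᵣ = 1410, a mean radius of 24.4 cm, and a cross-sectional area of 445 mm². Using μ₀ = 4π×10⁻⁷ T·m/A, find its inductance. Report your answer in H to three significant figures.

For a thin toroid, L = μ₀μᵣN²A/(2πR).
L = (4π×10⁻⁷)(1410)(1570)²(4.450×10^-4) / (2π×0.244 m) = 1.268 H.

L ≈ 1.27 H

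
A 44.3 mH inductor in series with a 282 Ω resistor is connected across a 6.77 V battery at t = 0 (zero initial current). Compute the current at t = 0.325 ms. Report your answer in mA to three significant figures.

I ≈ 21.0 mA

τ = L/R = 4.430×10^-2/282 = 1.571×10^-4 s; final current I_∞ = ε/R = 6.77/282 = 2.401×10^-2 A.
I(t) = I_∞(1 − e^(−t/τ)) with t/τ = 2.069.
I = (2.401×10^-2)(1 − e^(−2.069)) = 2.097×10^-2 A.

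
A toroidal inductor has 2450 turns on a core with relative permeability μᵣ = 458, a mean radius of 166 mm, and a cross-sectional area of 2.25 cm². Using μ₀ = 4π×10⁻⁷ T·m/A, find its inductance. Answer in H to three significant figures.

L ≈ 0.745 H

For a thin toroid, L = μ₀μᵣN²A/(2πR).
L = (4π×10⁻⁷)(458)(2450)²(2.250×10^-4) / (2π×0.166 m) = 0.7453 H.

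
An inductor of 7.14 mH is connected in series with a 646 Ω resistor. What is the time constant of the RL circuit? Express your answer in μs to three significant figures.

τ ≈ 11.1 μs

τ = L/R = (7.140×10^-3 H)/(646 Ω) = 1.105×10^-5 s.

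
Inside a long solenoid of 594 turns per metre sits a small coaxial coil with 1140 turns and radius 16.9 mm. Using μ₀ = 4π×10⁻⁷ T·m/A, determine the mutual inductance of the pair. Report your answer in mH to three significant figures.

The outer solenoid produces a uniform field B₁ = μ₀n₁I₁ across the inner coil,
so the flux linkage is N₂Φ = N₂B₁A₂ = μ₀n₁N₂A₂·I₁, giving M = μ₀n₁N₂A₂.
A₂ = πr² = π(1.690×10^-2 m)² = 8.973×10^-4 m².
M = (4π×10⁻⁷)(594)(1140)(8.973×10^-4) = 7.635×10^-4 H.

M ≈ 0.764 mH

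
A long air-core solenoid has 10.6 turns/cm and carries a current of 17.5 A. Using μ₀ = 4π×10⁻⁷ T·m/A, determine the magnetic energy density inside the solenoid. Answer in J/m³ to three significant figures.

B = μ₀nI = (4π×10⁻⁷)(1.060×10^3)(17.5) = 2.331×10^-2 T.
u = B²/(2μ₀) = (2.331×10^-2)²/(2×4π×10⁻⁷) = 216.2 J/m³.

u ≈ 216 J/m³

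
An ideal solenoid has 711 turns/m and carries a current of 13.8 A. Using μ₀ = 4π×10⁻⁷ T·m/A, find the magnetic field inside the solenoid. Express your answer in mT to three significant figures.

Inside a long solenoid, B = μ₀nI.
B = (4π×10⁻⁷)(711 m⁻¹)(13.8 A) = 1.233×10^-2 T.

B ≈ 12.3 mT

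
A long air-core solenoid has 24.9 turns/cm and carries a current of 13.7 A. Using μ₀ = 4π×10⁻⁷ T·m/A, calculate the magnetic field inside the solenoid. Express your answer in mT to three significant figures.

Inside a long solenoid, B = μ₀nI.
B = (4π×10⁻⁷)(2.490×10^3 m⁻¹)(13.7 A) = 4.287×10^-2 T.

B ≈ 42.9 mT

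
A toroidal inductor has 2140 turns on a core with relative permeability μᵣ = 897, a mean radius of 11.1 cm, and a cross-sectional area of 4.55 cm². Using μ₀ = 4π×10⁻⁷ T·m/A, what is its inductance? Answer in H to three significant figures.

For a thin toroid, L = μ₀μᵣN²A/(2πR).
L = (4π×10⁻⁷)(897)(2140)²(4.550×10^-4) / (2π×0.111 m) = 3.368 H.

L ≈ 3.37 H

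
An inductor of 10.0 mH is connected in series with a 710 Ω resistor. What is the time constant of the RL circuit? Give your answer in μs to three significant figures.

τ = L/R = (1.000×10^-2 H)/(710 Ω) = 1.408×10^-5 s.

τ ≈ 14.1 μs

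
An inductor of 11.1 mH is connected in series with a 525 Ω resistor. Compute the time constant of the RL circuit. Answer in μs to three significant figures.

τ ≈ 21.1 μs

τ = L/R = (1.110×10^-2 H)/(525 Ω) = 2.114×10^-5 s.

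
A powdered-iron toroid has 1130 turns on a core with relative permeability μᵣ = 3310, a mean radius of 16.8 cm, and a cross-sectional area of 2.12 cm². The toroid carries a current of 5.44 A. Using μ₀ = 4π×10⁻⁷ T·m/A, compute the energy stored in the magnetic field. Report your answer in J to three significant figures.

L = μ₀μᵣN²A/(2πR) = (4π×10⁻⁷)(3310)(1130)²(2.120×10^-4)/(2π×0.168) = 1.067 H.
U = ½LI² = ½(1.067)(5.44)² = 15.78 J.

U ≈ 15.8 J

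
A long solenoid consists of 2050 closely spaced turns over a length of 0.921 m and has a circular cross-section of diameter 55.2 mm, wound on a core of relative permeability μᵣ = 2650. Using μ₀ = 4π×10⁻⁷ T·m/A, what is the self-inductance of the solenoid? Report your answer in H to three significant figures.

L ≈ 36.4 H

A = π(d/2)² = π(2.760×10^-2 m)² = 2.393×10^-3 m².
For a long solenoid, L = μ₀μᵣN²A/ℓ.
L = (4π×10⁻⁷)(2650)(2050)²(2.393×10^-3)/(0.921 m) = 36.36 H.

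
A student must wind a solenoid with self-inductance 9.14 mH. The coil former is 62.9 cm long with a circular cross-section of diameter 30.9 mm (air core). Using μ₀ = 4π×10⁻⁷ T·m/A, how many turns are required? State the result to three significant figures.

A = π(d/2)² = π(1.545×10^-2 m)² = 7.499×10^-4 m².
From L = μ₀N²A/ℓ, N = √(Lℓ / (μ₀A)).
N = √[(9.140×10^-3)(0.629) / ((4π×10⁻⁷)×7.499×10^-4)] = √(6.101×10^6) ≈ 2470.0.

N ≈ 2470 turns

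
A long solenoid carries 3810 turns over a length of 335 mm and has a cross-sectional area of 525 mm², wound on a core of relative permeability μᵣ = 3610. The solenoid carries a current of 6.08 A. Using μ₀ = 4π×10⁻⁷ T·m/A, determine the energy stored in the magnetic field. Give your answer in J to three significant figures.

A = 525 mm² = 5.250×10^-4 m².
L = μ₀μᵣN²A/ℓ = (4π×10⁻⁷)(3610)(3810)²(5.250×10^-4)/(0.335) = 103.2 H.
U = ½LI² = ½(103.2)(6.08)² = 1.907×10^3 J.

U ≈ 1910 J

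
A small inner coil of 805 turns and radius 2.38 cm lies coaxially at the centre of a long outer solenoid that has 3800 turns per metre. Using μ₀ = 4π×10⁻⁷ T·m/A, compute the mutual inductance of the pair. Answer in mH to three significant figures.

M ≈ 6.84 mH

The outer solenoid produces a uniform field B₁ = μ₀n₁I₁ across the inner coil,
so the flux linkage is N₂Φ = N₂B₁A₂ = μ₀n₁N₂A₂·I₁, giving M = μ₀n₁N₂A₂.
A₂ = πr² = π(2.380×10^-2 m)² = 1.780×10^-3 m².
M = (4π×10⁻⁷)(3800)(805)(1.780×10^-3) = 6.841×10^-3 H.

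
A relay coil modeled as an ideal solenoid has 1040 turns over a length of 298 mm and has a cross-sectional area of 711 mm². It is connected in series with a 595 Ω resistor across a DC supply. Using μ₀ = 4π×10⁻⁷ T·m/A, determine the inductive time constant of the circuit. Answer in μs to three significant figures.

A = 711 mm² = 7.110×10^-4 m².
L = μ₀N²A/ℓ = (4π×10⁻⁷)(1040)²(7.110×10^-4)/(0.298) = 3.243×10^-3 H.
τ = L/R = (3.243×10^-3)/(595) = 5.450×10^-6 s.

τ ≈ 5.45 μs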